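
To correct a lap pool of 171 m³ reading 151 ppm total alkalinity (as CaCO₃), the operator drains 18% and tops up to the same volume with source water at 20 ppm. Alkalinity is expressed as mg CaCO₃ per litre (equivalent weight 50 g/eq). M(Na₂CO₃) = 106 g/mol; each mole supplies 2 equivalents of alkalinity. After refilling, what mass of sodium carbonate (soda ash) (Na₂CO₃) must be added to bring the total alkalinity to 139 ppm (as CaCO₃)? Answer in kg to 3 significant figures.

Volume: 171 m³ = 171,000 L.
After draining 18% and refilling: 151 × 0.82 + 20 × 0.18 = 127.42 ppm.
Deficit to target: 139 − 127.42 = 11.58 mg/L.
As CaCO₃: 11.58 mg/L × 171,000 L = 1980 g; ÷ 50 g/eq ÷ 2 = 19.8 mol Na₂CO₃.
Mass: 19.8 × 106 = 2099 g.

2.10 kg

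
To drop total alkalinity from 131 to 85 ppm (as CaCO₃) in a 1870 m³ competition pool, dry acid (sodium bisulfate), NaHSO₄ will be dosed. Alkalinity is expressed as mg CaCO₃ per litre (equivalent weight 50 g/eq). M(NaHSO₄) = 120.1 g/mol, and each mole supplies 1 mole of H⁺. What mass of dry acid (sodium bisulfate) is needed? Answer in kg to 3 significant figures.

Volume: 1870 m³ = 1,870,000 L.
Alkalinity to neutralize: (131 − 85) = 46 mg/L as CaCO₃ × 1,870,000 L = 86,020 g as CaCO₃.
Equivalents of H⁺ required: 86,020 ÷ 50 g/eq = 1720 eq = 1720 mol NaHSO₄.
Mass of NaHSO₄: 1720 × 120.1 = 206,600 g.

207 kg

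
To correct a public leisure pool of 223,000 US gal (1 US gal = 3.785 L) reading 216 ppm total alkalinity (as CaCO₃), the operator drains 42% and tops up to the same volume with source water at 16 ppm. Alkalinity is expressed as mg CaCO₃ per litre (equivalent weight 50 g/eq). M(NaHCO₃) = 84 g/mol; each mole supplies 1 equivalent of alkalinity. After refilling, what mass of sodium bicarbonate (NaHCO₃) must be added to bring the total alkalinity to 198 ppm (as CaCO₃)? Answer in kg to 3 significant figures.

Volume: 223,000 US gal × 3.785 L/gal = 844,055 L.
After draining 42% and refilling: 216 × 0.58 + 16 × 0.42 = 132 ppm.
Deficit to target: 198 − 132 = 66 mg/L.
As CaCO₃: 66 mg/L × 844,055 L = 55,710 g; ÷ 50 g/eq ÷ 1 = 1114 mol NaHCO₃.
Mass: 1114 × 84 = 93,590 g.

93.6 kg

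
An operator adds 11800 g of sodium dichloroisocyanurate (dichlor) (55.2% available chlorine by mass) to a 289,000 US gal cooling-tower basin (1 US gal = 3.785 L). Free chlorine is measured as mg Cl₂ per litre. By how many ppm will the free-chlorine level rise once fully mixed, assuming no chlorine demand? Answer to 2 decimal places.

5.95 ppm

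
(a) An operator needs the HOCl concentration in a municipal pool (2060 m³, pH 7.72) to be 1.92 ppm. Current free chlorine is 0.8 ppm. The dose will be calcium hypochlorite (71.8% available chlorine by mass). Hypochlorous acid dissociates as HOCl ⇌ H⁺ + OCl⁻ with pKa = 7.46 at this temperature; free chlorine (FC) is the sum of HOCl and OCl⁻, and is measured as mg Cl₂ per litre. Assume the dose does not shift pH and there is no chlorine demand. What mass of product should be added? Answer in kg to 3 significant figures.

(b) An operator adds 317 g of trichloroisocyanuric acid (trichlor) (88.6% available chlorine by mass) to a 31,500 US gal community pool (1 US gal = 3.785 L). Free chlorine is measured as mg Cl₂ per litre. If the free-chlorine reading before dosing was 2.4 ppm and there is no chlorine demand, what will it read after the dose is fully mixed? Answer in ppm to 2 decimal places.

(a) 13.2 kg; (b) 4.76 ppm

(a) Volume: 2060 m³ = 2,060,000 L.
(a) [OCl⁻]/[HOCl] = 10^(pH − pKa) = 10^(7.72 − 7.46) = 1.82; fraction as HOCl = 1/(1 + 1.82) = 0.3546.
(a) Free chlorine required for 1.92 ppm HOCl: 1.92 / 0.3546 = 5.414 ppm.
(a) FC to add: 5.414 − 0.8 = 4.614 mg/L as Cl₂.
(a) Cl₂ equivalent: 4.614 mg/L × 2,060,000 L = 9504 g.
(a) Product at 71.8% available Cl: 9504 / 0.718 = 13,240 g.

(b) Volume: 31,500 US gal × 3.785 L/gal = 119,228 L.
(b) Available chlorine delivered: 317 g × 0.886 = 280.9 g as Cl₂.
(b) Concentration rise: 280.9 g / 119,228 L = 2.356 mg/L = 2.36 ppm.
(b) Final FC: 2.4 + 2.36 = 4.76 ppm.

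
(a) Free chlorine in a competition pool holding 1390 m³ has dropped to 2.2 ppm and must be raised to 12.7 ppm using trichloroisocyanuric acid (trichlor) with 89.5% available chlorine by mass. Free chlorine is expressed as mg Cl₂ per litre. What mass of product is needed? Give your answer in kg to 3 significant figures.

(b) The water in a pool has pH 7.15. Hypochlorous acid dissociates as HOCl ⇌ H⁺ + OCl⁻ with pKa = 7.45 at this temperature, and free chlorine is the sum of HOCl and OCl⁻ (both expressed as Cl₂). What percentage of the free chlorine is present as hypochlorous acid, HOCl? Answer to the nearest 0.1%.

(a) 16.3 kg; (b) 66.6%

(a) Volume: 1390 m³ = 1,390,000 L.
(a) Chlorine deficit: 12.7 − 2.2 = 10.5 ppm = 10.5 mg/L as Cl₂.
(a) Cl₂ equivalent needed: 10.5 mg/L × 1,390,000 L = 14,600,000 mg = 14,600 g.
(a) Product at 89.5% available chlorine: 14,600 / 0.895 = 16,310 g.

(b) [OCl⁻]/[HOCl] = 10^(pH − pKa) = 10^(7.15 − 7.45) = 10^-0.30 = 0.5012.
(b) Fraction as HOCl = 1 / (1 + 0.5012) = 0.6661.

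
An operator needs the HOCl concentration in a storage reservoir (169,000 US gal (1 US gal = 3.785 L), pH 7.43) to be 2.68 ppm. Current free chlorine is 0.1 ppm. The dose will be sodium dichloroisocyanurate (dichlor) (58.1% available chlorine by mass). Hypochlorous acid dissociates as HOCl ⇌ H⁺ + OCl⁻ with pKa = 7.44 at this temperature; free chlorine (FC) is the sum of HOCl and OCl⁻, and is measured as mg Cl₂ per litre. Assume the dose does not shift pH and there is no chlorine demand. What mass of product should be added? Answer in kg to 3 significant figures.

5.72 kg

Volume: 169,000 US gal × 3.785 L/gal = 639,665 L.
[OCl⁻]/[HOCl] = 10^(pH − pKa) = 10^(7.43 − 7.44) = 0.9772; fraction as HOCl = 1/(1 + 0.9772) = 0.5058.
Free chlorine required for 2.68 ppm HOCl: 2.68 / 0.5058 = 5.299 ppm.
FC to add: 5.299 − 0.1 = 5.199 mg/L as Cl₂.
Cl₂ equivalent: 5.199 mg/L × 639,665 L = 3326 g.
Product at 58.1% available Cl: 3326 / 0.581 = 5724 g.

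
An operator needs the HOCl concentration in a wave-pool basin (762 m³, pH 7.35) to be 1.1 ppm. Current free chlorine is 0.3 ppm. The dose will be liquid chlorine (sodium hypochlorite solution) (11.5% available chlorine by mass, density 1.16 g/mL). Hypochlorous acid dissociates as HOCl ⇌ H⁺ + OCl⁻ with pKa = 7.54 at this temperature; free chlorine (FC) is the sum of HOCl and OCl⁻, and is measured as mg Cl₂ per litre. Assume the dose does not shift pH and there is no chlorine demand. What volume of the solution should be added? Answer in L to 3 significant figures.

Volume: 762 m³ = 762,000 L.
[OCl⁻]/[HOCl] = 10^(pH − pKa) = 10^(7.35 − 7.54) = 0.6457; fraction as HOCl = 1/(1 + 0.6457) = 0.6077.
Free chlorine required for 1.1 ppm HOCl: 1.1 / 0.6077 = 1.81 ppm.
FC to add: 1.81 − 0.3 = 1.51 mg/L as Cl₂.
Cl₂ equivalent: 1.51 mg/L × 762,000 L = 1151 g.
Product at 11.5% available Cl: 1151 / 0.115 = 10,010 g.
Volume: 10,010 g ÷ 1.16 g/mL = 8627 mL.

8.63 L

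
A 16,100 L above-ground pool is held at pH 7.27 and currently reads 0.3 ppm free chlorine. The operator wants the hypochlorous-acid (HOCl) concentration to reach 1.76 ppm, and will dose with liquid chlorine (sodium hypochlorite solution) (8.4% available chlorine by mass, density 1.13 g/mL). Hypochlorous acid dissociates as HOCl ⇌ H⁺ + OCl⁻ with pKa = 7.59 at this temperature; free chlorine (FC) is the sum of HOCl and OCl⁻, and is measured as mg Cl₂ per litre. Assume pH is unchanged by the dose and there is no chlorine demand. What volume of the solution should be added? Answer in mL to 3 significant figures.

[OCl⁻]/[HOCl] = 10^(pH − pKa) = 10^(7.27 − 7.59) = 0.4786; fraction as HOCl = 1/(1 + 0.4786) = 0.6763.
Free chlorine required for 1.76 ppm HOCl: 1.76 / 0.6763 = 2.602 ppm.
FC to add: 2.602 − 0.3 = 2.302 mg/L as Cl₂.
Cl₂ equivalent: 2.302 mg/L × 16,100 L = 37.07 g.
Product at 8.4% available Cl: 37.07 / 0.084 = 441.3 g.
Volume: 441.3 g ÷ 1.13 g/mL = 390.5 mL.

391 mL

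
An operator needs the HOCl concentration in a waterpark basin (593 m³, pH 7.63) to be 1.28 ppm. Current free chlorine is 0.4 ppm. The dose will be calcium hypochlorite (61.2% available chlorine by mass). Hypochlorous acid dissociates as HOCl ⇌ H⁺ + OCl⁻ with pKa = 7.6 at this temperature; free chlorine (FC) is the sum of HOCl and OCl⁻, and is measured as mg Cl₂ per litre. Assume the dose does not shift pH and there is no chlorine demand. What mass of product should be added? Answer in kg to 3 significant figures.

Volume: 593 m³ = 593,000 L.
[OCl⁻]/[HOCl] = 10^(pH − pKa) = 10^(7.63 − 7.6) = 1.072; fraction as HOCl = 1/(1 + 1.072) = 0.4827.
Free chlorine required for 1.28 ppm HOCl: 1.28 / 0.4827 = 2.652 ppm.
FC to add: 2.652 − 0.4 = 2.252 mg/L as Cl₂.
Cl₂ equivalent: 2.252 mg/L × 593,000 L = 1335 g.
Product at 61.2% available Cl: 1335 / 0.612 = 2182 g.

2.18 kg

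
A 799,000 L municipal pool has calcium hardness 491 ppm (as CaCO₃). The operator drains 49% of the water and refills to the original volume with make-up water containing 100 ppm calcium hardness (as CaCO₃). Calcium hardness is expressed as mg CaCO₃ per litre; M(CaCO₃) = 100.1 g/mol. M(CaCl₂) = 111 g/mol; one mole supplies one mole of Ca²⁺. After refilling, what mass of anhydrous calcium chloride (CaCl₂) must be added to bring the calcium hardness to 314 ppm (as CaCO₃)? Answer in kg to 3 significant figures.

After draining 49% and refilling: 491 × 0.51 + 100 × 0.49 = 299.41 ppm.
Deficit to target: 314 − 299.41 = 14.59 mg/L.
As CaCO₃: 14.59 mg/L × 799,000 L = 11,660 g; ÷ 100.1 = 116.5 mol Ca²⁺.
Mass: 116.5 × 111 = 12,930 g.

12.9 kg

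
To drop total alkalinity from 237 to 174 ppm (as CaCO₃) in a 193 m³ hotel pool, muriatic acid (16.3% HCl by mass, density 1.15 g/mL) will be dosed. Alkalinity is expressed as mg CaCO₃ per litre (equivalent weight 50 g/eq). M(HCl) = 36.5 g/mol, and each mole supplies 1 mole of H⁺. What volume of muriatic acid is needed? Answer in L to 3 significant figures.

47.4 L

Volume: 193 m³ = 193,000 L.
Alkalinity to neutralize: (237 − 174) = 63 mg/L as CaCO₃ × 193,000 L = 12,160 g as CaCO₃.
Equivalents of H⁺ required: 12,160 ÷ 50 g/eq = 243.2 eq = 243.2 mol HCl.
Mass of HCl: 243.2 × 36.5 = 8876 g.
Mass of 16.3% solution: 8876 / 0.163 = 54,450 g.
Volume: 54,450 g ÷ 1.15 g/mL = 47,350 mL.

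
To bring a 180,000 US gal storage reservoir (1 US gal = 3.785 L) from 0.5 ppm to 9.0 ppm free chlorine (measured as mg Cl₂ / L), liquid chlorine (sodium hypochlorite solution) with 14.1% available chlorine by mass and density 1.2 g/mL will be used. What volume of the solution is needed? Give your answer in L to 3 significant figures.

34.2 L

Volume: 180,000 US gal × 3.785 L/gal = 681,300 L.
Chlorine deficit: 9.0 − 0.5 = 8.5 ppm = 8.5 mg/L as Cl₂.
Cl₂ equivalent needed: 8.5 mg/L × 681,300 L = 5,791,000 mg = 5791 g.
Product at 14.1% available chlorine: 5791 / 0.141 = 41,070 g.
Volume at density 1.2 g/mL: 41,070 g ÷ 1.2 g/mL = 34,230 mL.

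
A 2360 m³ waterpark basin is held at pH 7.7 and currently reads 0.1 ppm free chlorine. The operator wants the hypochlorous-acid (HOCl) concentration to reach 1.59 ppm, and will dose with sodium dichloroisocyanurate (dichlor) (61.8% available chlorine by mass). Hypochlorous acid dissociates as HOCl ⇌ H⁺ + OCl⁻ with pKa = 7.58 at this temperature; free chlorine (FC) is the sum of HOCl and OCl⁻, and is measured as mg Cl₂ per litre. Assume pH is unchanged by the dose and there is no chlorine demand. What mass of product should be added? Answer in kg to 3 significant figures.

13.7 kg

Volume: 2360 m³ = 2,360,000 L.
[OCl⁻]/[HOCl] = 10^(pH − pKa) = 10^(7.7 − 7.58) = 1.318; fraction as HOCl = 1/(1 + 1.318) = 0.4314.
Free chlorine required for 1.59 ppm HOCl: 1.59 / 0.4314 = 3.686 ppm.
FC to add: 3.686 − 0.1 = 3.586 mg/L as Cl₂.
Cl₂ equivalent: 3.586 mg/L × 2,360,000 L = 8463 g.
Product at 61.8% available Cl: 8463 / 0.618 = 13,690 g.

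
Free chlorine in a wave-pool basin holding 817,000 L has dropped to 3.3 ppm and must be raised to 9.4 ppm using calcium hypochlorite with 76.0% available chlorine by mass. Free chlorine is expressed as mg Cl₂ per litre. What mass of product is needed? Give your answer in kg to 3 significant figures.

Chlorine deficit: 9.4 − 3.3 = 6.1 ppm = 6.1 mg/L as Cl₂.
Cl₂ equivalent needed: 6.1 mg/L × 817,000 L = 4,984,000 mg = 4984 g.
Product at 76.0% available chlorine: 4984 / 0.76 = 6558 g.

6.56 kg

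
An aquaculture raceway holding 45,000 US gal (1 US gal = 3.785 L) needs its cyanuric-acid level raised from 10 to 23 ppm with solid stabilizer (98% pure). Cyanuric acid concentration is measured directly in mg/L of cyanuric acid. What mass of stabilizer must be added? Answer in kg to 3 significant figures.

2.26 kg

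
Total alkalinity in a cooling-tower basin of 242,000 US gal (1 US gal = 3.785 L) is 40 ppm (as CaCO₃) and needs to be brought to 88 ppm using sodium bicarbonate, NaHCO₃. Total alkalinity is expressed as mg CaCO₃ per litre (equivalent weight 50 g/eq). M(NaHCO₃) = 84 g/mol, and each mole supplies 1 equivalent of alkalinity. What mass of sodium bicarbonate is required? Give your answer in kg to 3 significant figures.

Volume: 242,000 US gal × 3.785 L/gal = 915,970 L.
Alkalinity to add: (88 − 40) = 48 mg/L as CaCO₃ × 915,970 L = 43,970 g as CaCO₃.
Equivalents: 43,970 g ÷ 50 g/eq = 879.3 eq.
NaHCO₃ supplies 1 eq per mole → 879.3 mol.
Mass: 879.3 mol × 84 g/mol = 73,860 g.

73.9 kg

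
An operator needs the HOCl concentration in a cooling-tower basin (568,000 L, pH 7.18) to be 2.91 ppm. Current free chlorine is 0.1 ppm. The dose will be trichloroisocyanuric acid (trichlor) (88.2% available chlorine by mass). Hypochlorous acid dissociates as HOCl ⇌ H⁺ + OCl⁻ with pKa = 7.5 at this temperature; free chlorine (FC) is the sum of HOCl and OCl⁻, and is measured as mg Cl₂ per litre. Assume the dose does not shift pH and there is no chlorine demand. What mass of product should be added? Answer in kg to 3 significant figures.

2.71 kg

[OCl⁻]/[HOCl] = 10^(pH − pKa) = 10^(7.18 − 7.5) = 0.4786; fraction as HOCl = 1/(1 + 0.4786) = 0.6763.
Free chlorine required for 2.91 ppm HOCl: 2.91 / 0.6763 = 4.303 ppm.
FC to add: 4.303 − 0.1 = 4.203 mg/L as Cl₂.
Cl₂ equivalent: 4.203 mg/L × 568,000 L = 2387 g.
Product at 88.2% available Cl: 2387 / 0.882 = 2707 g.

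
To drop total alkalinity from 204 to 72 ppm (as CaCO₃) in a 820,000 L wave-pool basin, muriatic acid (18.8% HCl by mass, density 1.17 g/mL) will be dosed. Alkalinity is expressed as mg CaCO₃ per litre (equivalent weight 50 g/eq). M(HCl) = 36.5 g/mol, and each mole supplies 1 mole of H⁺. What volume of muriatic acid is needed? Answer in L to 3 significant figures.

Alkalinity to neutralize: (204 − 72) = 132 mg/L as CaCO₃ × 820,000 L = 108,200 g as CaCO₃.
Equivalents of H⁺ required: 108,200 ÷ 50 g/eq = 2165 eq = 2165 mol HCl.
Mass of HCl: 2165 × 36.5 = 79,020 g.
Mass of 18.8% solution: 79,020 / 0.188 = 420,300 g.
Volume: 420,300 g ÷ 1.17 g/mL = 359,200 mL.

359 L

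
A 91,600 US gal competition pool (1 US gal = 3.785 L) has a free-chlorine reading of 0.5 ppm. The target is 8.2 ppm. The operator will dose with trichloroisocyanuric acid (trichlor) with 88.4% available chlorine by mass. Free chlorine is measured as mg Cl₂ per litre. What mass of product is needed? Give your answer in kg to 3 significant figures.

3.02 kg

Volume: 91,600 US gal × 3.785 L/gal = 346,706 L.
Chlorine deficit: 8.2 − 0.5 = 7.7 ppm = 7.7 mg/L as Cl₂.
Cl₂ equivalent needed: 7.7 mg/L × 346,706 L = 2,670,000 mg = 2670 g.
Product at 88.4% available chlorine: 2670 / 0.884 = 3020 g.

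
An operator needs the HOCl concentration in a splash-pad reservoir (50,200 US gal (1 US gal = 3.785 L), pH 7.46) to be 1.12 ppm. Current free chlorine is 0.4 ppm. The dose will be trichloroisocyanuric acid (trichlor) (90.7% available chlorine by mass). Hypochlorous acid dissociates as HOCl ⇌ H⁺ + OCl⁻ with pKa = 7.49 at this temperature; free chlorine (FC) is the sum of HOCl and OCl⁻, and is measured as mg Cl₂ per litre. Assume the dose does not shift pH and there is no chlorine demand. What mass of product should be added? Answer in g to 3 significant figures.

370 g

Volume: 50,200 US gal × 3.785 L/gal = 190,007 L.
[OCl⁻]/[HOCl] = 10^(pH − pKa) = 10^(7.46 − 7.49) = 0.9333; fraction as HOCl = 1/(1 + 0.9333) = 0.5173.
Free chlorine required for 1.12 ppm HOCl: 1.12 / 0.5173 = 2.165 ppm.
FC to add: 2.165 − 0.4 = 1.765 mg/L as Cl₂.
Cl₂ equivalent: 1.765 mg/L × 190,007 L = 335.4 g.
Product at 90.7% available Cl: 335.4 / 0.907 = 369.8 g.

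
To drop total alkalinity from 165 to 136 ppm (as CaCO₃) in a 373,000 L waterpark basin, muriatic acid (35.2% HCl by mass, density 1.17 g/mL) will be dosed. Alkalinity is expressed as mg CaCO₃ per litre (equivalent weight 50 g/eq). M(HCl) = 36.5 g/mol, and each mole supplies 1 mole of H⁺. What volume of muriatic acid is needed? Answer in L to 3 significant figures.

19.2 L

Alkalinity to neutralize: (165 − 136) = 29 mg/L as CaCO₃ × 373,000 L = 10,820 g as CaCO₃.
Equivalents of H⁺ required: 10,820 ÷ 50 g/eq = 216.3 eq = 216.3 mol HCl.
Mass of HCl: 216.3 × 36.5 = 7896 g.
Mass of 35.2% solution: 7896 / 0.352 = 22,430 g.
Volume: 22,430 g ÷ 1.17 g/mL = 19,170 mL.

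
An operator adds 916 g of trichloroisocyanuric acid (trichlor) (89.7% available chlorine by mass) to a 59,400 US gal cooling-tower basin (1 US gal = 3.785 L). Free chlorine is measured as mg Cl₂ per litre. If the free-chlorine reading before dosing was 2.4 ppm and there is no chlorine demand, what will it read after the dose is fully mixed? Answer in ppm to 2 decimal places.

Volume: 59,400 US gal × 3.785 L/gal = 224,829 L.
Available chlorine delivered: 916 g × 0.897 = 821.7 g as Cl₂.
Concentration rise: 821.7 g / 224,829 L = 3.655 mg/L = 3.65 ppm.
Final FC: 2.4 + 3.65 = 6.05 ppm.

6.05 ppm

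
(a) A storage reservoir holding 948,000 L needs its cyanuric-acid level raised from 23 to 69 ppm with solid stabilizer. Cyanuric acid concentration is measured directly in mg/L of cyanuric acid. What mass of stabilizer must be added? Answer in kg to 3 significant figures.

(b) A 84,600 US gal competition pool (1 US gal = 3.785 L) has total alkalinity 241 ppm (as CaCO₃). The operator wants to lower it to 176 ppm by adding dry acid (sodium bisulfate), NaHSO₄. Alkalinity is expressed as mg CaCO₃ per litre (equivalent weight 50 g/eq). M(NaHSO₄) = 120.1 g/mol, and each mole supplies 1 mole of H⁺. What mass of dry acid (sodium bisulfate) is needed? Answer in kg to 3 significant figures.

(a) CYA to add: (69 − 23) = 46 mg/L × 948,000 L = 43,610 g cyanuric acid.

(b) Volume: 84,600 US gal × 3.785 L/gal = 320,211 L.
(b) Alkalinity to neutralize: (241 − 176) = 65 mg/L as CaCO₃ × 320,211 L = 20,810 g as CaCO₃.
(b) Equivalents of H⁺ required: 20,810 ÷ 50 g/eq = 416.3 eq = 416.3 mol NaHSO₄.
(b) Mass of NaHSO₄: 416.3 × 120.1 = 49,990 g.

(a) 43.6 kg; (b) 50.0 kg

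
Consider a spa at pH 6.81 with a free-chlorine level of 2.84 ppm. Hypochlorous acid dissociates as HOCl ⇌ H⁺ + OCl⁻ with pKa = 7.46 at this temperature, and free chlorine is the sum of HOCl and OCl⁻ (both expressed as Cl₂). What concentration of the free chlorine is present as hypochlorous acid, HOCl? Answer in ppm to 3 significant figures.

2.32 ppm

[OCl⁻]/[HOCl] = 10^(pH − pKa) = 10^(6.81 − 7.46) = 10^-0.65 = 0.2239.
Fraction as HOCl = 1 / (1 + 0.2239) = 0.8171.
HOCl = 0.8171 × 2.84 ppm = 2.321 ppm.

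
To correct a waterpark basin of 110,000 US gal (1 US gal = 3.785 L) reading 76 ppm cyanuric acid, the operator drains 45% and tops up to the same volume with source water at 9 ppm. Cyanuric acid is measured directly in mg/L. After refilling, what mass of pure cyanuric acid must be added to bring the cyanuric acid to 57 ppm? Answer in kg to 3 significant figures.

4.64 kg

Volume: 110,000 US gal × 3.785 L/gal = 416,350 L.
After draining 45% and refilling: 76 × 0.55 + 9 × 0.45 = 45.85 ppm.
Deficit to target: 57 − 45.85 = 11.15 mg/L.
Mass: 11.15 mg/L × 416,350 L = 4642 g cyanuric acid.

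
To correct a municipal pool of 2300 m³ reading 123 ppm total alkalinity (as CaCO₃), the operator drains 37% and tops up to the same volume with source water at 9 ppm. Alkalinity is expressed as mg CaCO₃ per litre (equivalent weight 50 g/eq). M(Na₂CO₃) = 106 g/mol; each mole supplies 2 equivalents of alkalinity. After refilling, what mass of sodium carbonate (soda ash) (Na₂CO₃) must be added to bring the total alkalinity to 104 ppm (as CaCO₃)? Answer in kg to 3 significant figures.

Volume: 2300 m³ = 2,300,000 L.
After draining 37% and refilling: 123 × 0.63 + 9 × 0.37 = 80.82 ppm.
Deficit to target: 104 − 80.82 = 23.18 mg/L.
As CaCO₃: 23.18 mg/L × 2,300,000 L = 53,310 g; ÷ 50 g/eq ÷ 2 = 533.1 mol Na₂CO₃.
Mass: 533.1 × 106 = 56,510 g.

56.5 kg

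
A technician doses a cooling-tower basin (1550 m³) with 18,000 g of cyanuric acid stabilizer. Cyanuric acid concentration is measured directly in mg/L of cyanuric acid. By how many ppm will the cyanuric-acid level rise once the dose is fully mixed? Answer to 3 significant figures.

11.6 ppm

Volume: 1550 m³ = 1,550,000 L.
Rise: 18,000 g / 1,550,000 L × 1000 = 11.61 mg/L.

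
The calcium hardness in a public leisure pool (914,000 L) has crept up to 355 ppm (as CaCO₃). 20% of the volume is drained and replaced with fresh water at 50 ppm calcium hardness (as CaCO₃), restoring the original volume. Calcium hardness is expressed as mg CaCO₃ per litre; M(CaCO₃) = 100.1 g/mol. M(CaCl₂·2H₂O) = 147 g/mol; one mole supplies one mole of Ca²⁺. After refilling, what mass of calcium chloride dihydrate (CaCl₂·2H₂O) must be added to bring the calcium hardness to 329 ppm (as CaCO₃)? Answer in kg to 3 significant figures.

After draining 20% and refilling: 355 × 0.80 + 50 × 0.20 = 294 ppm.
Deficit to target: 329 − 294 = 35 mg/L.
As CaCO₃: 35 mg/L × 914,000 L = 31,990 g; ÷ 100.1 = 319.6 mol Ca²⁺.
Mass: 319.6 × 147 = 46,980 g.

47.0 kg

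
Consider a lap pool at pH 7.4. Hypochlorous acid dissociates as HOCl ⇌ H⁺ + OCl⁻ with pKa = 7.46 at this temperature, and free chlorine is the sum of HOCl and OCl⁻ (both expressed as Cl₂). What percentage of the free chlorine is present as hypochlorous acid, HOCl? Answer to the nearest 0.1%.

[OCl⁻]/[HOCl] = 10^(pH − pKa) = 10^(7.4 − 7.46) = 10^-0.06 = 0.871.
Fraction as HOCl = 1 / (1 + 0.871) = 0.5345.

53.4%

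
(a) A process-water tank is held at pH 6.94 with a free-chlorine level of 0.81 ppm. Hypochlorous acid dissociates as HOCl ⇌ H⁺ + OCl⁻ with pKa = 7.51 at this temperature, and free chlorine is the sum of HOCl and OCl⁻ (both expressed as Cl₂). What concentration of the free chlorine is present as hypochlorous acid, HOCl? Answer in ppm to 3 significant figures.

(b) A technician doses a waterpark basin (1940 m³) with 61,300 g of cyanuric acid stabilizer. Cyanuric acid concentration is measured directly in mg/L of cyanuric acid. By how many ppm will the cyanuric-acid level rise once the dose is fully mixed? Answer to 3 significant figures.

(a) 0.638 ppm; (b) 31.6 ppm

(a) [OCl⁻]/[HOCl] = 10^(pH − pKa) = 10^(6.94 − 7.51) = 10^-0.57 = 0.2692.
(a) Fraction as HOCl = 1 / (1 + 0.2692) = 0.7879.
(a) HOCl = 0.7879 × 0.81 ppm = 0.6382 ppm.

(b) Volume: 1940 m³ = 1,940,000 L.
(b) Rise: 61,300 g / 1,940,000 L × 1000 = 31.6 mg/L.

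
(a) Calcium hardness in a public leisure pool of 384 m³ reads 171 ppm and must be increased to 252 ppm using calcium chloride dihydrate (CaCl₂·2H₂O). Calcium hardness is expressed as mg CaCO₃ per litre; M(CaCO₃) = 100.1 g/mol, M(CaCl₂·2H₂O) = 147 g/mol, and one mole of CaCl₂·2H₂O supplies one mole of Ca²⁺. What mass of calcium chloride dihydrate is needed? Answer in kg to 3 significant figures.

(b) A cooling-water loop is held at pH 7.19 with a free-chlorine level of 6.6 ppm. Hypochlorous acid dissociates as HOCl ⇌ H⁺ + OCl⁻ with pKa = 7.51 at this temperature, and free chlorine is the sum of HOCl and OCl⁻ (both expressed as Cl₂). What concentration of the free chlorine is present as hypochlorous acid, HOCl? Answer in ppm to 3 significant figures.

(a) 45.7 kg; (b) 4.46 ppm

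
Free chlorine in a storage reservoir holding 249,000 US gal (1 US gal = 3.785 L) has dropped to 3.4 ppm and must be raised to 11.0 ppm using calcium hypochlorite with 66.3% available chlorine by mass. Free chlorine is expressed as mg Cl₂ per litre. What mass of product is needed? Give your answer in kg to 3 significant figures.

Volume: 249,000 US gal × 3.785 L/gal = 942,465 L.
Chlorine deficit: 11.0 − 3.4 = 7.6 ppm = 7.6 mg/L as Cl₂.
Cl₂ equivalent needed: 7.6 mg/L × 942,465 L = 7,163,000 mg = 7163 g.
Product at 66.3% available chlorine: 7163 / 0.663 = 10,800 g.

10.8 kg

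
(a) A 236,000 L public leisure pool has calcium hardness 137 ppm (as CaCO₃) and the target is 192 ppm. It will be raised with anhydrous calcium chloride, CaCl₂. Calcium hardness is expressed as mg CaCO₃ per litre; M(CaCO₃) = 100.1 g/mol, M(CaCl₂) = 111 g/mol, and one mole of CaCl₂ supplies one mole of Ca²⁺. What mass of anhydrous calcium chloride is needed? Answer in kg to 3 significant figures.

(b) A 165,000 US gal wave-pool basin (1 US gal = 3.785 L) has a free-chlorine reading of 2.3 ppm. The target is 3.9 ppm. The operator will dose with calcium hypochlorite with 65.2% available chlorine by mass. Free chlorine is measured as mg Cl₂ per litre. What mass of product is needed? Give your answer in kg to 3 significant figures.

(a) Hardness to add: (192 − 137) = 55 mg/L as CaCO₃ × 236,000 L = 12,980 g as CaCO₃.
(a) Moles of Ca²⁺ (1 mol Ca²⁺ ≡ 1 mol CaCO₃): 12,980 / 100.1 g/mol = 129.7 mol.
(a) Mass of CaCl₂: 129.7 × 111 = 14,390 g.

(b) Volume: 165,000 US gal × 3.785 L/gal = 624,525 L.
(b) Chlorine deficit: 3.9 − 2.3 = 1.6 ppm = 1.6 mg/L as Cl₂.
(b) Cl₂ equivalent needed: 1.6 mg/L × 624,525 L = 999,200 mg = 999.2 g.
(b) Product at 65.2% available chlorine: 999.2 / 0.652 = 1533 g.

(a) 14.4 kg; (b) 1.53 kg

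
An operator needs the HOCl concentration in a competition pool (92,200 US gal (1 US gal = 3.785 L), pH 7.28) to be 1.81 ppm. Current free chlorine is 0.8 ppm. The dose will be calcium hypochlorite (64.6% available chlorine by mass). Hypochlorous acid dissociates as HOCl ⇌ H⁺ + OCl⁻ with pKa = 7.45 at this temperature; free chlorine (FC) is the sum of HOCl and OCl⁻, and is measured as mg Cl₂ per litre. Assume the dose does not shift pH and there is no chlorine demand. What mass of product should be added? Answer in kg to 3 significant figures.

Volume: 92,200 US gal × 3.785 L/gal = 348,977 L.
[OCl⁻]/[HOCl] = 10^(pH − pKa) = 10^(7.28 − 7.45) = 0.6761; fraction as HOCl = 1/(1 + 0.6761) = 0.5966.
Free chlorine required for 1.81 ppm HOCl: 1.81 / 0.5966 = 3.034 ppm.
FC to add: 3.034 − 0.8 = 2.234 mg/L as Cl₂.
Cl₂ equivalent: 2.234 mg/L × 348,977 L = 779.5 g.
Product at 64.6% available Cl: 779.5 / 0.646 = 1207 g.

1.21 kg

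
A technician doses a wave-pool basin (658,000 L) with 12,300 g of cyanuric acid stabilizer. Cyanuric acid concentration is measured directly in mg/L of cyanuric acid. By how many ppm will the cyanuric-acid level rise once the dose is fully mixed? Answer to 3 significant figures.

18.7 ppm

Rise: 12,300 g / 658,000 L × 1000 = 18.69 mg/L.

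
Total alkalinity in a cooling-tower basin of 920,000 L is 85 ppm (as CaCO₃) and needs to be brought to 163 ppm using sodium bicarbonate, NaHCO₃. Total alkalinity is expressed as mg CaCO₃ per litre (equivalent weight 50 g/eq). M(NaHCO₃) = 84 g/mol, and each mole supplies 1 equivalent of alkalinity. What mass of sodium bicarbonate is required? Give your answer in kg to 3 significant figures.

Alkalinity to add: (163 − 85) = 78 mg/L as CaCO₃ × 920,000 L = 71,760 g as CaCO₃.
Equivalents: 71,760 g ÷ 50 g/eq = 1435 eq.
NaHCO₃ supplies 1 eq per mole → 1435 mol.
Mass: 1435 mol × 84 g/mol = 120,600 g.

121 kg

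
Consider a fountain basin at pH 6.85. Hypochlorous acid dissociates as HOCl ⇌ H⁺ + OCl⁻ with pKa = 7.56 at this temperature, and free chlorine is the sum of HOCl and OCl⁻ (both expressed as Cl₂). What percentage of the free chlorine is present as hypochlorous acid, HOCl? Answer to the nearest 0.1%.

83.7%

[OCl⁻]/[HOCl] = 10^(pH − pKa) = 10^(6.85 − 7.56) = 10^-0.71 = 0.195.
Fraction as HOCl = 1 / (1 + 0.195) = 0.8368.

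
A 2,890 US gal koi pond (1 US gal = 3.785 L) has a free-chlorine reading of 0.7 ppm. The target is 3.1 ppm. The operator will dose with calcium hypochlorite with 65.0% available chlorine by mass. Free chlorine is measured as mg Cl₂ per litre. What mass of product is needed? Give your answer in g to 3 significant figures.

40.4 g

Volume: 2,890 US gal × 3.785 L/gal = 10,939 L.
Chlorine deficit: 3.1 − 0.7 = 2.4 ppm = 2.4 mg/L as Cl₂.
Cl₂ equivalent needed: 2.4 mg/L × 10,939 L = 26,250 mg = 26.25 g.
Product at 65.0% available chlorine: 26.25 / 0.65 = 40.39 g.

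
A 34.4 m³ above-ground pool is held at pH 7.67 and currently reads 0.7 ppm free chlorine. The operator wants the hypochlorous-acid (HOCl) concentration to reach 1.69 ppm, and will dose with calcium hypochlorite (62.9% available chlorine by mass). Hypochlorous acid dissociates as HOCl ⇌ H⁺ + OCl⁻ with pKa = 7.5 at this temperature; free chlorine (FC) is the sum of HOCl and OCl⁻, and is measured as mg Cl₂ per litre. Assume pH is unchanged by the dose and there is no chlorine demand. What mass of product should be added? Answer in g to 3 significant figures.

191 g

Volume: 34.4 m³ = 34,400 L.
[OCl⁻]/[HOCl] = 10^(pH − pKa) = 10^(7.67 − 7.5) = 1.479; fraction as HOCl = 1/(1 + 1.479) = 0.4034.
Free chlorine required for 1.69 ppm HOCl: 1.69 / 0.4034 = 4.19 ppm.
FC to add: 4.19 − 0.7 = 3.49 mg/L as Cl₂.
Cl₂ equivalent: 3.49 mg/L × 34,400 L = 120 g.
Product at 62.9% available Cl: 120 / 0.629 = 190.9 g.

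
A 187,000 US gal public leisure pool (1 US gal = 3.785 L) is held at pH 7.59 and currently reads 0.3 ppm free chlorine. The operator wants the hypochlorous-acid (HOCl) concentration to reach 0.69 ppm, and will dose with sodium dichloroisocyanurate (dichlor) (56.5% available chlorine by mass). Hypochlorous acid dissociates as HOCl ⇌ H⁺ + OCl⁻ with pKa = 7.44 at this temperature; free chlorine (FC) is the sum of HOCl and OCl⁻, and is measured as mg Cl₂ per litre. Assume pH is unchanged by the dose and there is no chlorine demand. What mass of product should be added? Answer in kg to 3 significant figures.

Volume: 187,000 US gal × 3.785 L/gal = 707,795 L.
[OCl⁻]/[HOCl] = 10^(pH − pKa) = 10^(7.59 − 7.44) = 1.413; fraction as HOCl = 1/(1 + 1.413) = 0.4145.
Free chlorine required for 0.69 ppm HOCl: 0.69 / 0.4145 = 1.665 ppm.
FC to add: 1.665 − 0.3 = 1.365 mg/L as Cl₂.
Cl₂ equivalent: 1.365 mg/L × 707,795 L = 965.9 g.
Product at 56.5% available Cl: 965.9 / 0.565 = 1710 g.

1.71 kg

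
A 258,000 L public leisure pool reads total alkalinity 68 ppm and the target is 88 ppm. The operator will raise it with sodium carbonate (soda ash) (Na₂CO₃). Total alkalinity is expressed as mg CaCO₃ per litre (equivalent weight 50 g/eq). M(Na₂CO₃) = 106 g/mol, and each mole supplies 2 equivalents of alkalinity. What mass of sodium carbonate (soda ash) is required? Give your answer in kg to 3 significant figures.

5.47 kg

Alkalinity to add: (88 − 68) = 20 mg/L as CaCO₃ × 258,000 L = 5160 g as CaCO₃.
Equivalents: 5160 g ÷ 50 g/eq = 103.2 eq.
Each mole of Na₂CO₃ supplies 2 eq, so 103.2 / 2 = 51.6 mol.
Mass: 51.6 mol × 106 g/mol = 5470 g.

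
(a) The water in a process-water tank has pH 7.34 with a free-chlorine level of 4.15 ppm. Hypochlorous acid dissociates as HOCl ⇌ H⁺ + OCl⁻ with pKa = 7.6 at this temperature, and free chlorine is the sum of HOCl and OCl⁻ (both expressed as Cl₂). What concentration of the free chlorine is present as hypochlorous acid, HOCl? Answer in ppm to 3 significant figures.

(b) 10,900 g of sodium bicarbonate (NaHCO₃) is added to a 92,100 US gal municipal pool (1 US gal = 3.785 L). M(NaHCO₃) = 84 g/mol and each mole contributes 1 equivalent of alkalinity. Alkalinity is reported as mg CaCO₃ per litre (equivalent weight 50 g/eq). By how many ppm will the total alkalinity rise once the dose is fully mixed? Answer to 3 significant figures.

(a) [OCl⁻]/[HOCl] = 10^(pH − pKa) = 10^(7.34 − 7.6) = 10^-0.26 = 0.5495.
(a) Fraction as HOCl = 1 / (1 + 0.5495) = 0.6454.
(a) HOCl = 0.6454 × 4.15 ppm = 2.678 ppm.

(b) Volume: 92,100 US gal × 3.785 L/gal = 348,598 L.
(b) Moles of NaHCO₃: 10,900 g ÷ 84 g/mol = 129.8 mol → 129.8 eq of alkalinity.
(b) As CaCO₃: 129.8 eq × 50 g/eq = 6488 g.
(b) Rise: 6488 g / 348,598 L × 1000 = 18.61 mg/L.

(a) 2.68 ppm; (b) 18.6 ppm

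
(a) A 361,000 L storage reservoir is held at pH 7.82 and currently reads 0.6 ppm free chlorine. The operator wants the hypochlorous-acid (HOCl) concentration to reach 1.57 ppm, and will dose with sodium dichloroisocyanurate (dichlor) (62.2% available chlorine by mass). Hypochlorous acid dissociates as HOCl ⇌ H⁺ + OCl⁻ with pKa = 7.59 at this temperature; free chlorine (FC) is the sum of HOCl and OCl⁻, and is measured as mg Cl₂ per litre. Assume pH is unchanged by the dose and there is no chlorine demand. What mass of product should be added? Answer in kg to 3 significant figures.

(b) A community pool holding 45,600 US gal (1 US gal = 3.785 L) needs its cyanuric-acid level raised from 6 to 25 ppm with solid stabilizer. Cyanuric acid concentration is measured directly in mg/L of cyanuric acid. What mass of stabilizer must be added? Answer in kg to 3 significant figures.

(a) 2.11 kg; (b) 3.28 kg

(a) [OCl⁻]/[HOCl] = 10^(pH − pKa) = 10^(7.82 − 7.59) = 1.698; fraction as HOCl = 1/(1 + 1.698) = 0.3706.
(a) Free chlorine required for 1.57 ppm HOCl: 1.57 / 0.3706 = 4.236 ppm.
(a) FC to add: 4.236 − 0.6 = 3.636 mg/L as Cl₂.
(a) Cl₂ equivalent: 3.636 mg/L × 361,000 L = 1313 g.
(a) Product at 62.2% available Cl: 1313 / 0.622 = 2110 g.

(b) Volume: 45,600 US gal × 3.785 L/gal = 172,596 L.
(b) CYA to add: (25 − 6) = 19 mg/L × 172,596 L = 3279 g cyanuric acid.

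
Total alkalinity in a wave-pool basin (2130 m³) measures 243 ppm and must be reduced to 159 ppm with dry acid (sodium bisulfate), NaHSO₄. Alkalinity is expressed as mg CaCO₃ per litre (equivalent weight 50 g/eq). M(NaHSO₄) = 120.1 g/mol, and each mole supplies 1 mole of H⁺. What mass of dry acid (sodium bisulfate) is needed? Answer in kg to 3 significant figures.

Volume: 2130 m³ = 2,130,000 L.
Alkalinity to neutralize: (243 − 159) = 84 mg/L as CaCO₃ × 2,130,000 L = 178,900 g as CaCO₃.
Equivalents of H⁺ required: 178,900 ÷ 50 g/eq = 3578 eq = 3578 mol NaHSO₄.
Mass of NaHSO₄: 3578 × 120.1 = 429,800 g.

430 kg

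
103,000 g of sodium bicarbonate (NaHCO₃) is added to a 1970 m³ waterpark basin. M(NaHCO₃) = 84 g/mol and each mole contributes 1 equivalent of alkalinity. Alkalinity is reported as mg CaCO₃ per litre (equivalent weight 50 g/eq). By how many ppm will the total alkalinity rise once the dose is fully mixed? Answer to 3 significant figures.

31.1 ppm

Volume: 1970 m³ = 1,970,000 L.
Moles of NaHCO₃: 103,000 g ÷ 84 g/mol = 1226 mol → 1226 eq of alkalinity.
As CaCO₃: 1226 eq × 50 g/eq = 61,310 g.
Rise: 61,310 g / 1,970,000 L × 1000 = 31.12 mg/L.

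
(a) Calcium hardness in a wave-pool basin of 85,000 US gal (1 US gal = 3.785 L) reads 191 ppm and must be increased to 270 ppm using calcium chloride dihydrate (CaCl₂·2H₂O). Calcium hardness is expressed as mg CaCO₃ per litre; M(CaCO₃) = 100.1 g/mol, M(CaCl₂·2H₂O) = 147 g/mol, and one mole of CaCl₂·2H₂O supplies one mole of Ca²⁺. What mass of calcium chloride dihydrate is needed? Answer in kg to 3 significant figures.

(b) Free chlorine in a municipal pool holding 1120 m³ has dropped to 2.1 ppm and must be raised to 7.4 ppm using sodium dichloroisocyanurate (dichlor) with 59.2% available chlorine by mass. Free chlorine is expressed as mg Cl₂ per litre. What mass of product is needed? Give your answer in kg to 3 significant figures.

(a) Volume: 85,000 US gal × 3.785 L/gal = 321,725 L.
(a) Hardness to add: (270 − 191) = 79 mg/L as CaCO₃ × 321,725 L = 25,420 g as CaCO₃.
(a) Moles of Ca²⁺ (1 mol Ca²⁺ ≡ 1 mol CaCO₃): 25,420 / 100.1 g/mol = 253.9 mol.
(a) Mass of CaCl₂·2H₂O: 253.9 × 147 = 37,320 g.

(b) Volume: 1120 m³ = 1,120,000 L.
(b) Chlorine deficit: 7.4 − 2.1 = 5.3 ppm = 5.3 mg/L as Cl₂.
(b) Cl₂ equivalent needed: 5.3 mg/L × 1,120,000 L = 5,936,000 mg = 5936 g.
(b) Product at 59.2% available chlorine: 5936 / 0.592 = 10,030 g.

(a) 37.3 kg; (b) 10.0 kg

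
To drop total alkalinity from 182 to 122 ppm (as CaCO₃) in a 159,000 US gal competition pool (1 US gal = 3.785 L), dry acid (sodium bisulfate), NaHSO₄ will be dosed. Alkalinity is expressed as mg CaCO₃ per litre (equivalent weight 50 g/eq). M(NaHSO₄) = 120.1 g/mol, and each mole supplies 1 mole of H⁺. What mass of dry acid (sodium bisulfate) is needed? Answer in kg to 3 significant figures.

86.7 kg

Volume: 159,000 US gal × 3.785 L/gal = 601,815 L.
Alkalinity to neutralize: (182 − 122) = 60 mg/L as CaCO₃ × 601,815 L = 36,110 g as CaCO₃.
Equivalents of H⁺ required: 36,110 ÷ 50 g/eq = 722.2 eq = 722.2 mol NaHSO₄.
Mass of NaHSO₄: 722.2 × 120.1 = 86,730 g.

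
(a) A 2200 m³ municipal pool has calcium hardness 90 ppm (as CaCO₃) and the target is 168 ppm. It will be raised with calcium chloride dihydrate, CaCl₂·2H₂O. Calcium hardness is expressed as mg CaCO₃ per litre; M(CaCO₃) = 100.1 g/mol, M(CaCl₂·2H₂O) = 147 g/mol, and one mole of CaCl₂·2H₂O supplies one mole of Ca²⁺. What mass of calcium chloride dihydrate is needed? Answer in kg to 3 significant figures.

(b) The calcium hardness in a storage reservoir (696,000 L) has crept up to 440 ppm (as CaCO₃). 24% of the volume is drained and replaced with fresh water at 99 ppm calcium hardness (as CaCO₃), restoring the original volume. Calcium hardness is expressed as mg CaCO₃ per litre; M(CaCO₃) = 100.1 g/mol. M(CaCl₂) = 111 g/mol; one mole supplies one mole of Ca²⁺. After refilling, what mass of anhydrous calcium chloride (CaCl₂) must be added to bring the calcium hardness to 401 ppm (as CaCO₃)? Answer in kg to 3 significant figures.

(a) 252 kg; (b) 33.1 kg

(a) Volume: 2200 m³ = 2,200,000 L.
(a) Hardness to add: (168 − 90) = 78 mg/L as CaCO₃ × 2,200,000 L = 171,600 g as CaCO₃.
(a) Moles of Ca²⁺ (1 mol Ca²⁺ ≡ 1 mol CaCO₃): 171,600 / 100.1 g/mol = 1714 mol.
(a) Mass of CaCl₂·2H₂O: 1714 × 147 = 252,000 g.

(b) After draining 24% and refilling: 440 × 0.76 + 99 × 0.24 = 358.16 ppm.
(b) Deficit to target: 401 − 358.16 = 42.84 mg/L.
(b) As CaCO₃: 42.84 mg/L × 696,000 L = 29,820 g; ÷ 100.1 = 297.9 mol Ca²⁺.
(b) Mass: 297.9 × 111 = 33,060 g.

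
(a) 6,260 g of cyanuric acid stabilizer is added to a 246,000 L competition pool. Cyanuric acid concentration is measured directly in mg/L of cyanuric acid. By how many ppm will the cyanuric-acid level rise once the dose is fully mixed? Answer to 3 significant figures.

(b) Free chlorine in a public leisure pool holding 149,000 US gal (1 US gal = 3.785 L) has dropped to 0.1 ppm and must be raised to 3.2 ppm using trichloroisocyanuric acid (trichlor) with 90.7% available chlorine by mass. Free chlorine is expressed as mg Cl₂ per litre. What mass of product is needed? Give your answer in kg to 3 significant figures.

(a) Rise: 6,260 g / 246,000 L × 1000 = 25.45 mg/L.

(b) Volume: 149,000 US gal × 3.785 L/gal = 563,965 L.
(b) Chlorine deficit: 3.2 − 0.1 = 3.1 ppm = 3.1 mg/L as Cl₂.
(b) Cl₂ equivalent needed: 3.1 mg/L × 563,965 L = 1,748,000 mg = 1748 g.
(b) Product at 90.7% available chlorine: 1748 / 0.907 = 1928 g.

(a) 25.4 ppm; (b) 1.93 kg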